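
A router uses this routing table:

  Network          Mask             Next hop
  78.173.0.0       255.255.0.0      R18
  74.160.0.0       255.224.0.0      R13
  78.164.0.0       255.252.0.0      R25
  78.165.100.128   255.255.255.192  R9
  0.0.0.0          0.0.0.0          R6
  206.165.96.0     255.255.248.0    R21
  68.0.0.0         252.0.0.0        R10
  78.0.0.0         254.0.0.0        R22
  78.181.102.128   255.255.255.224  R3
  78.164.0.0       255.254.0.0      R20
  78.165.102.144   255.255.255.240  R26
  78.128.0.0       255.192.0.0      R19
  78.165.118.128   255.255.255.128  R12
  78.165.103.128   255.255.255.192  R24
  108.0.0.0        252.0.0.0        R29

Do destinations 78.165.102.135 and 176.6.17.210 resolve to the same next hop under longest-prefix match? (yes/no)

78.165.102.135: longest match 78.164.0.0/15 -> R20
176.6.17.210: longest match 0.0.0.0/0 -> R6

no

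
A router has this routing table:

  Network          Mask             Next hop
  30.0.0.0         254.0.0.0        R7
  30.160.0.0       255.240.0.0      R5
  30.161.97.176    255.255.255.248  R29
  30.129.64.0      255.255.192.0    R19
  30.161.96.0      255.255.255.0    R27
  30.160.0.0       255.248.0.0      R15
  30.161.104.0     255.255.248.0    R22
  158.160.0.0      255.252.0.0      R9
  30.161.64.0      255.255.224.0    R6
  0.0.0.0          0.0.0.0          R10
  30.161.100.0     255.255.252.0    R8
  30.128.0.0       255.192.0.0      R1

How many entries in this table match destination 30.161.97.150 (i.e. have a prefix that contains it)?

5

Prefixes containing 30.161.97.150:
  0.0.0.0/0 (default, matches everything)
  30.0.0.0/7 (30.0.0.0 - 31.255.255.255)
  30.128.0.0/10 (30.128.0.0 - 30.191.255.255)
  30.160.0.0/12 (30.160.0.0 - 30.175.255.255)
  30.160.0.0/13 (30.160.0.0 - 30.167.255.255)
Total matching entries: 5.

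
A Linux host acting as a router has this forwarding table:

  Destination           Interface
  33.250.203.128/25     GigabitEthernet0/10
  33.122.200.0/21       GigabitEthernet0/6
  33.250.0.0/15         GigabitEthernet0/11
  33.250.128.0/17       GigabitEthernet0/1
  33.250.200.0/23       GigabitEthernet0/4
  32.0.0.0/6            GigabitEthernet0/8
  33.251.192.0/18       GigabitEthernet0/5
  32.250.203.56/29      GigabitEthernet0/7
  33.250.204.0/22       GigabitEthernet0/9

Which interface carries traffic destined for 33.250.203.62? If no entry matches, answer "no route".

Routes whose prefix contains 33.250.203.62:
  32.0.0.0/6 (32.0.0.0 - 35.255.255.255) -> GigabitEthernet0/8
  33.250.0.0/15 (33.250.0.0 - 33.251.255.255) -> GigabitEthernet0/11
  33.250.128.0/17 (33.250.128.0 - 33.250.255.255) -> GigabitEthernet0/1
More-specific entries that do NOT match:
  32.250.203.56/29 (32.250.203.56 - 32.250.203.63) does not contain 33.250.203.62
  33.250.203.128/25 (33.250.203.128 - 33.250.203.255) does not contain 33.250.203.62
  33.250.200.0/23 (33.250.200.0 - 33.250.201.255) does not contain 33.250.203.62
  33.250.204.0/22 (33.250.204.0 - 33.250.207.255) does not contain 33.250.203.62
  33.122.200.0/21 (33.122.200.0 - 33.122.207.255) does not contain 33.250.203.62
  33.251.192.0/18 (33.251.192.0 - 33.251.255.255) does not contain 33.250.203.62
Longest matching prefix is /17 -> interface GigabitEthernet0/1.

GigabitEthernet0/1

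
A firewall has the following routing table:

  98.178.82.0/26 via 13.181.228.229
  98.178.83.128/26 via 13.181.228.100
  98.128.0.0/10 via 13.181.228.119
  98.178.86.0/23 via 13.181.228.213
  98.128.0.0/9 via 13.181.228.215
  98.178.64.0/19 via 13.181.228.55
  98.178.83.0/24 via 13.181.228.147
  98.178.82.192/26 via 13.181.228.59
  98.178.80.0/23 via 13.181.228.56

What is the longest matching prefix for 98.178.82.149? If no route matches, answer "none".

Entries matching 98.178.82.149:
  98.128.0.0/9 (98.128.0.0 - 98.255.255.255)
  98.128.0.0/10 (98.128.0.0 - 98.191.255.255)
  98.178.64.0/19 (98.178.64.0 - 98.178.95.255)
Most specific is 98.178.64.0/19.

98.178.64.0/19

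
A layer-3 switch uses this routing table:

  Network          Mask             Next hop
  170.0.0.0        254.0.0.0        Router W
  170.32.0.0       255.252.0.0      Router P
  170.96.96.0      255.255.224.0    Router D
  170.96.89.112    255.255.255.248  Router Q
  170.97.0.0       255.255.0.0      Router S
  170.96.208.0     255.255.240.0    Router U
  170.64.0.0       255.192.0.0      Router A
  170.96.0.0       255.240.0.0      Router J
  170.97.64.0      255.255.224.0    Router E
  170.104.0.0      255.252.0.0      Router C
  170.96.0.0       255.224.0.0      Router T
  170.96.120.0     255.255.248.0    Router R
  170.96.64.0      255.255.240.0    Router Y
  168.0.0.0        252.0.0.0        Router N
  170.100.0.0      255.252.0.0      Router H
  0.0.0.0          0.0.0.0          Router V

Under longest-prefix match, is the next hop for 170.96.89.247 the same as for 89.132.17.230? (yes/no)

no

170.96.89.247: longest match 170.96.0.0/12 -> Router J
89.132.17.230: longest match 0.0.0.0/0 -> Router V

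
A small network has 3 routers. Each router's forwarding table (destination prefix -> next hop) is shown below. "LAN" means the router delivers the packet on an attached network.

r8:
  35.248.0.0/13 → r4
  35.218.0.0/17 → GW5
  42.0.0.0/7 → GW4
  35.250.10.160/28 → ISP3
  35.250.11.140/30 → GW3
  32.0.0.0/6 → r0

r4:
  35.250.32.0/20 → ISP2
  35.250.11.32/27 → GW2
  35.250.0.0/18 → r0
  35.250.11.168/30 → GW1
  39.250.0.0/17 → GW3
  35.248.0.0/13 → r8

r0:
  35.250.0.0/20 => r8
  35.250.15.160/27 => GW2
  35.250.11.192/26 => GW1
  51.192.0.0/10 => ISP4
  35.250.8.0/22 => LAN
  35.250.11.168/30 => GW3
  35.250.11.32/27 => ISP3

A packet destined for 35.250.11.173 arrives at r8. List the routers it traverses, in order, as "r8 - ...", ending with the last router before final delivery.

r8 - r4 - r0

At r8: longest match for 35.250.11.173 is 35.248.0.0/13 -> r4
At r4: longest match for 35.250.11.173 is 35.250.0.0/18 -> r0
At r0: longest match for 35.250.11.173 is 35.250.8.0/22 -> LAN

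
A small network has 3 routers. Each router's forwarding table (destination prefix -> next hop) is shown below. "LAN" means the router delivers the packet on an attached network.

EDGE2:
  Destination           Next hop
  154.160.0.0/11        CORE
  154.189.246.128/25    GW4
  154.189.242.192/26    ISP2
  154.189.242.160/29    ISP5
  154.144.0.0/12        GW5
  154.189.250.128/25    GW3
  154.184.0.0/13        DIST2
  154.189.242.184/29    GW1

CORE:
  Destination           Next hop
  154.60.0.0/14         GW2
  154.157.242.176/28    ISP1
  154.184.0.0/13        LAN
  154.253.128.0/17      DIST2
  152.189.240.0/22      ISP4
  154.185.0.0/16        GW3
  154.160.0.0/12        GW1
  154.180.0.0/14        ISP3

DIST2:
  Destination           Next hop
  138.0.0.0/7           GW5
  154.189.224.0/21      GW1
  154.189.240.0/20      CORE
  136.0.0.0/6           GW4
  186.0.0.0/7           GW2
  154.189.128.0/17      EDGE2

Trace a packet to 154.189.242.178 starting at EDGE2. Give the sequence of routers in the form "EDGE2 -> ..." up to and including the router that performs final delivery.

At EDGE2: longest match for 154.189.242.178 is 154.184.0.0/13 -> DIST2
At DIST2: longest match for 154.189.242.178 is 154.189.240.0/20 -> CORE
At CORE: longest match for 154.189.242.178 is 154.184.0.0/13 -> LAN

EDGE2 -> DIST2 -> CORE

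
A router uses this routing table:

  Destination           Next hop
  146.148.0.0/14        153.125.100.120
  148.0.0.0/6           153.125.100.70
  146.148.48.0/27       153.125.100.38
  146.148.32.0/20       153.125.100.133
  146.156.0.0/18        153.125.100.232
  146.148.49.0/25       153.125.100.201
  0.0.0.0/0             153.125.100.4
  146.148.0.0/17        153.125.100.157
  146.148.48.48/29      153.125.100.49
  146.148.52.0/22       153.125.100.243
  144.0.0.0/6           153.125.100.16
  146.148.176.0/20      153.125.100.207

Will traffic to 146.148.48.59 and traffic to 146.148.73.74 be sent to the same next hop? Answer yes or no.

146.148.48.59: longest match 146.148.0.0/17 -> 153.125.100.157
146.148.73.74: longest match 146.148.0.0/17 -> 153.125.100.157

yes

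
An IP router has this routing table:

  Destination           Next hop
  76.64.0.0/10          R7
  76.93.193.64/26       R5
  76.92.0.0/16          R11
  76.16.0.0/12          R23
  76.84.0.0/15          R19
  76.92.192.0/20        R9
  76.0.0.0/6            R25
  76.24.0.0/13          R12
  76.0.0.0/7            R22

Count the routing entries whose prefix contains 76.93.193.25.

Prefixes containing 76.93.193.25:
  76.0.0.0/6 (76.0.0.0 - 79.255.255.255)
  76.0.0.0/7 (76.0.0.0 - 77.255.255.255)
  76.64.0.0/10 (76.64.0.0 - 76.127.255.255)
Total matching entries: 3.

3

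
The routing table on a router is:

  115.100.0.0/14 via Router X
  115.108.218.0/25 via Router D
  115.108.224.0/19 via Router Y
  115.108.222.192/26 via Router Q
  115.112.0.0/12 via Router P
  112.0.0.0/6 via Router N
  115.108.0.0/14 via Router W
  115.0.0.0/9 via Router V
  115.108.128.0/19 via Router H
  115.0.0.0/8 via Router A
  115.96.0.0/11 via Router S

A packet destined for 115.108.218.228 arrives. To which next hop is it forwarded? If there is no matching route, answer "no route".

Routes whose prefix contains 115.108.218.228:
  112.0.0.0/6 (112.0.0.0 - 115.255.255.255) -> Router N
  115.0.0.0/8 (115.0.0.0 - 115.255.255.255) -> Router A
  115.0.0.0/9 (115.0.0.0 - 115.127.255.255) -> Router V
  115.96.0.0/11 (115.96.0.0 - 115.127.255.255) -> Router S
  115.108.0.0/14 (115.108.0.0 - 115.111.255.255) -> Router W
More-specific entries that do NOT match:
  115.108.222.192/26 (115.108.222.192 - 115.108.222.255) does not contain 115.108.218.228
  115.108.218.0/25 (115.108.218.0 - 115.108.218.127) does not contain 115.108.218.228
  115.108.224.0/19 (115.108.224.0 - 115.108.255.255) does not contain 115.108.218.228
  115.108.128.0/19 (115.108.128.0 - 115.108.159.255) does not contain 115.108.218.228
Longest matching prefix is /14 -> next hop Router W.

Router W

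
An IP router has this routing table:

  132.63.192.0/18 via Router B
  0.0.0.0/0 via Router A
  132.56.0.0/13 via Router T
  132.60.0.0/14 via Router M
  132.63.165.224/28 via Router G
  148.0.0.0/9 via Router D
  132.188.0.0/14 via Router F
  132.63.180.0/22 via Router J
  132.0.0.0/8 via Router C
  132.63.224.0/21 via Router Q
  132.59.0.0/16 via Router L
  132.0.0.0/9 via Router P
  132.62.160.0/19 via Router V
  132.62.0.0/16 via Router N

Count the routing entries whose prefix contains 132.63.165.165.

Prefixes containing 132.63.165.165:
  0.0.0.0/0 (default, matches everything)
  132.0.0.0/8 (132.0.0.0 - 132.255.255.255)
  132.0.0.0/9 (132.0.0.0 - 132.127.255.255)
  132.56.0.0/13 (132.56.0.0 - 132.63.255.255)
  132.60.0.0/14 (132.60.0.0 - 132.63.255.255)
Total matching entries: 5.

5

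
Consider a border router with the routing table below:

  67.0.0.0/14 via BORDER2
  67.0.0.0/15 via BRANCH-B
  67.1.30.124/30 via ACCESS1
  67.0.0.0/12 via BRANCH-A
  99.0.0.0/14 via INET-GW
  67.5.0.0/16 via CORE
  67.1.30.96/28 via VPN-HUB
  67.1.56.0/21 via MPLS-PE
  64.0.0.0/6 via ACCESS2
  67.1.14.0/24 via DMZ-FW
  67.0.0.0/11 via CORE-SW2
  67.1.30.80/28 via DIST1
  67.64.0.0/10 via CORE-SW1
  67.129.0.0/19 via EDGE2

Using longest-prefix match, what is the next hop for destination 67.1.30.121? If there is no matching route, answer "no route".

Routes whose prefix contains 67.1.30.121:
  64.0.0.0/6 (64.0.0.0 - 67.255.255.255) -> ACCESS2
  67.0.0.0/11 (67.0.0.0 - 67.31.255.255) -> CORE-SW2
  67.0.0.0/12 (67.0.0.0 - 67.15.255.255) -> BRANCH-A
  67.0.0.0/14 (67.0.0.0 - 67.3.255.255) -> BORDER2
  67.0.0.0/15 (67.0.0.0 - 67.1.255.255) -> BRANCH-B
More-specific entries that do NOT match:
  67.1.30.124/30 (67.1.30.124 - 67.1.30.127) does not contain 67.1.30.121
  67.1.30.96/28 (67.1.30.96 - 67.1.30.111) does not contain 67.1.30.121
  67.1.30.80/28 (67.1.30.80 - 67.1.30.95) does not contain 67.1.30.121
  67.1.14.0/24 (67.1.14.0 - 67.1.14.255) does not contain 67.1.30.121
  67.1.56.0/21 (67.1.56.0 - 67.1.63.255) does not contain 67.1.30.121
  67.129.0.0/19 (67.129.0.0 - 67.129.31.255) does not contain 67.1.30.121
  67.5.0.0/16 (67.5.0.0 - 67.5.255.255) does not contain 67.1.30.121
Longest matching prefix is /15 -> next hop BRANCH-B.

BRANCH-B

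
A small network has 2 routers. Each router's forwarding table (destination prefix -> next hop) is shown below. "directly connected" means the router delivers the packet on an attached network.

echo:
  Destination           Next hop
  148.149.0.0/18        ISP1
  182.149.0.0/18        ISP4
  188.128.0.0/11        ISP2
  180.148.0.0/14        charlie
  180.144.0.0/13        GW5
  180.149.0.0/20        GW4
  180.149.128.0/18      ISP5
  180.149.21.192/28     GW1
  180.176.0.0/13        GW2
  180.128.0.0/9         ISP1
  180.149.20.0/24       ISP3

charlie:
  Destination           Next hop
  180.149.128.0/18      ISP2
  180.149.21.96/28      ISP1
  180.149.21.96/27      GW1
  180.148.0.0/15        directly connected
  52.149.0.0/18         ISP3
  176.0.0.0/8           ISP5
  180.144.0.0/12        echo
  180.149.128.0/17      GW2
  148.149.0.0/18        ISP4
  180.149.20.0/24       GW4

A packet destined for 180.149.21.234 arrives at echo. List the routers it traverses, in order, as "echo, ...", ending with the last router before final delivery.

echo, charlie

At echo: longest match for 180.149.21.234 is 180.148.0.0/14 -> charlie
At charlie: longest match for 180.149.21.234 is 180.148.0.0/15 -> directly connected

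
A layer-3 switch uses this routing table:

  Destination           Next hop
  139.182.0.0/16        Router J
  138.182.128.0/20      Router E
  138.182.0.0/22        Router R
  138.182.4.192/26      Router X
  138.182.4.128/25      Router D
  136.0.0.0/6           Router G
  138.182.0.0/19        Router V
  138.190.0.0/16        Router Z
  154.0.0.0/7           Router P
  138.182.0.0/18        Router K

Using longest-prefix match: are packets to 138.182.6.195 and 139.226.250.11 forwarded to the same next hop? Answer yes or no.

138.182.6.195: longest match 138.182.0.0/19 -> Router V
139.226.250.11: longest match 136.0.0.0/6 -> Router G

no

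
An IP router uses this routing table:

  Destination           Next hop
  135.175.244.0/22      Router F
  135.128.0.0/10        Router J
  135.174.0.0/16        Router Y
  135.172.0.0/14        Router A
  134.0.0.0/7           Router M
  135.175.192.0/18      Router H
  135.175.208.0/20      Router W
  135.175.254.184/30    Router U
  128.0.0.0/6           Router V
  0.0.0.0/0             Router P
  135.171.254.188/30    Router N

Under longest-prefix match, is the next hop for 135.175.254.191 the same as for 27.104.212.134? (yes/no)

135.175.254.191: longest match 135.175.192.0/18 -> Router H
27.104.212.134: longest match 0.0.0.0/0 -> Router P

no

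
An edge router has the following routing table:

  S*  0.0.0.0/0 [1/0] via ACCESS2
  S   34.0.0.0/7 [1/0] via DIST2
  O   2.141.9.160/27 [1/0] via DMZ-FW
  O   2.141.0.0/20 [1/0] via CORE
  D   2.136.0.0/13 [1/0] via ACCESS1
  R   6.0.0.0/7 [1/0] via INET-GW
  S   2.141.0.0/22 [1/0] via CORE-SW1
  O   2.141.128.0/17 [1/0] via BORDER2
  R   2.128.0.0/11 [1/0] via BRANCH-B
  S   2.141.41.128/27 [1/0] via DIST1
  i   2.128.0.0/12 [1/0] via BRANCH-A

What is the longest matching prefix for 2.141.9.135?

Entries matching 2.141.9.135:
  0.0.0.0/0 (default, matches everything)
  2.128.0.0/11 (2.128.0.0 - 2.159.255.255)
  2.128.0.0/12 (2.128.0.0 - 2.143.255.255)
  2.136.0.0/13 (2.136.0.0 - 2.143.255.255)
  2.141.0.0/20 (2.141.0.0 - 2.141.15.255)
Most specific is 2.141.0.0/20.

2.141.0.0/20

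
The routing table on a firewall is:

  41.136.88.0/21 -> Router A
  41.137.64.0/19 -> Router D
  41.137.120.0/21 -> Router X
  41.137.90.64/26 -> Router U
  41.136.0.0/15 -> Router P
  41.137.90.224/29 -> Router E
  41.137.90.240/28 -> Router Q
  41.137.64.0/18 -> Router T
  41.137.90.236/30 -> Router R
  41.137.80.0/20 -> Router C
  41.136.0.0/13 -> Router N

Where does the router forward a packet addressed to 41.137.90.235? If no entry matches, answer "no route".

Routes whose prefix contains 41.137.90.235:
  41.136.0.0/13 (41.136.0.0 - 41.143.255.255) -> Router N
  41.136.0.0/15 (41.136.0.0 - 41.137.255.255) -> Router P
  41.137.64.0/18 (41.137.64.0 - 41.137.127.255) -> Router T
  41.137.64.0/19 (41.137.64.0 - 41.137.95.255) -> Router D
  41.137.80.0/20 (41.137.80.0 - 41.137.95.255) -> Router C
More-specific entries that do NOT match:
  41.137.90.236/30 (41.137.90.236 - 41.137.90.239) does not contain 41.137.90.235
  41.137.90.224/29 (41.137.90.224 - 41.137.90.231) does not contain 41.137.90.235
  41.137.90.240/28 (41.137.90.240 - 41.137.90.255) does not contain 41.137.90.235
  41.137.90.64/26 (41.137.90.64 - 41.137.90.127) does not contain 41.137.90.235
  41.136.88.0/21 (41.136.88.0 - 41.136.95.255) does not contain 41.137.90.235
  41.137.120.0/21 (41.137.120.0 - 41.137.127.255) does not contain 41.137.90.235
Longest matching prefix is /20 -> next hop Router C.

Router C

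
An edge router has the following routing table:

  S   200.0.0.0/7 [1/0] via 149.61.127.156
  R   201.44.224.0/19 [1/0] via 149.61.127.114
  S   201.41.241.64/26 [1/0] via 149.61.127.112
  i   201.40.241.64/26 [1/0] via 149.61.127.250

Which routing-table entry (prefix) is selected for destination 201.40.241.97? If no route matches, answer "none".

Entries matching 201.40.241.97:
  200.0.0.0/7 (200.0.0.0 - 201.255.255.255)
  201.40.241.64/26 (201.40.241.64 - 201.40.241.127)
Most specific is 201.40.241.64/26.

201.40.241.64/26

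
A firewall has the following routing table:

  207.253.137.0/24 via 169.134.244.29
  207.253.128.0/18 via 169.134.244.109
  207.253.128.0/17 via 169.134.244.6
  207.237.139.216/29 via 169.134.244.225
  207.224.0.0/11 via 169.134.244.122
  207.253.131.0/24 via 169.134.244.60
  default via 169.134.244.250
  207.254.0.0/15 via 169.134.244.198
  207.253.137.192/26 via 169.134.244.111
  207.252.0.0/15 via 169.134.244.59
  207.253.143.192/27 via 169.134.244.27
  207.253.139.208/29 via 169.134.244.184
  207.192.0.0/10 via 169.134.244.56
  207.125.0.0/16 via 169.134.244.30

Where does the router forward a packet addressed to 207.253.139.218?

Routes whose prefix contains 207.253.139.218:
  0.0.0.0/0 (default, matches everything) -> 169.134.244.250
  207.192.0.0/10 (207.192.0.0 - 207.255.255.255) -> 169.134.244.56
  207.224.0.0/11 (207.224.0.0 - 207.255.255.255) -> 169.134.244.122
  207.252.0.0/15 (207.252.0.0 - 207.253.255.255) -> 169.134.244.59
  207.253.128.0/17 (207.253.128.0 - 207.253.255.255) -> 169.134.244.6
  207.253.128.0/18 (207.253.128.0 - 207.253.191.255) -> 169.134.244.109
More-specific entries that do NOT match:
  207.237.139.216/29 (207.237.139.216 - 207.237.139.223) does not contain 207.253.139.218
  207.253.139.208/29 (207.253.139.208 - 207.253.139.215) does not contain 207.253.139.218
  207.253.143.192/27 (207.253.143.192 - 207.253.143.223) does not contain 207.253.139.218
  207.253.137.192/26 (207.253.137.192 - 207.253.137.255) does not contain 207.253.139.218
  207.253.137.0/24 (207.253.137.0 - 207.253.137.255) does not contain 207.253.139.218
  207.253.131.0/24 (207.253.131.0 - 207.253.131.255) does not contain 207.253.139.218
Longest matching prefix is /18 -> next hop 169.134.244.109.

169.134.244.109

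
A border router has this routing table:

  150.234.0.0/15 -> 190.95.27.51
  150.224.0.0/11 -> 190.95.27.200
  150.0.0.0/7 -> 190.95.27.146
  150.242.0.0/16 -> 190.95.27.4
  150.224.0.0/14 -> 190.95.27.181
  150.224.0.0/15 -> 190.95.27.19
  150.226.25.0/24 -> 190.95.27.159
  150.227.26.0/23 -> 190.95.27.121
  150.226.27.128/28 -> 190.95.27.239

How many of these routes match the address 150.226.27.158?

Prefixes containing 150.226.27.158:
  150.0.0.0/7 (150.0.0.0 - 151.255.255.255)
  150.224.0.0/11 (150.224.0.0 - 150.255.255.255)
  150.224.0.0/14 (150.224.0.0 - 150.227.255.255)
Total matching entries: 3.

3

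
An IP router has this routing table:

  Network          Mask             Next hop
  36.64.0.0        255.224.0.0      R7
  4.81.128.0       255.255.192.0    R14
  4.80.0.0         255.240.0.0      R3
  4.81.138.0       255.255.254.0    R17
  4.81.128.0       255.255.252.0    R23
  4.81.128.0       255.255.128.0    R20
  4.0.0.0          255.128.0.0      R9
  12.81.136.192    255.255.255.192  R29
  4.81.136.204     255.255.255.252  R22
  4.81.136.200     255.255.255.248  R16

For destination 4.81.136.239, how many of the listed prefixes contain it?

Prefixes containing 4.81.136.239:
  4.0.0.0/9 (4.0.0.0 - 4.127.255.255)
  4.80.0.0/12 (4.80.0.0 - 4.95.255.255)
  4.81.128.0/17 (4.81.128.0 - 4.81.255.255)
  4.81.128.0/18 (4.81.128.0 - 4.81.191.255)
Total matching entries: 4.

4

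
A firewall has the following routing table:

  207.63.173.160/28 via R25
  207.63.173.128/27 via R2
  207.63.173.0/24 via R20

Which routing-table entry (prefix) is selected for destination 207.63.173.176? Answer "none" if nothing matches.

Entries matching 207.63.173.176:
  207.63.173.0/24 (207.63.173.0 - 207.63.173.255)
Most specific is 207.63.173.0/24.

207.63.173.0/24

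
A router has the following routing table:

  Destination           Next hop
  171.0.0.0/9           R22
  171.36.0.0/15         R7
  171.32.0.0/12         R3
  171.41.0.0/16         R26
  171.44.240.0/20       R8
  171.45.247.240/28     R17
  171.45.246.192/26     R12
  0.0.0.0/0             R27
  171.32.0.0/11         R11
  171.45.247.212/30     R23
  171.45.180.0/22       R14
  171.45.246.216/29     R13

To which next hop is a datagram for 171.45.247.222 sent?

R3

Routes whose prefix contains 171.45.247.222:
  0.0.0.0/0 (default, matches everything) -> R27
  171.0.0.0/9 (171.0.0.0 - 171.127.255.255) -> R22
  171.32.0.0/11 (171.32.0.0 - 171.63.255.255) -> R11
  171.32.0.0/12 (171.32.0.0 - 171.47.255.255) -> R3
More-specific entries that do NOT match:
  171.45.247.212/30 (171.45.247.212 - 171.45.247.215) does not contain 171.45.247.222
  171.45.246.216/29 (171.45.246.216 - 171.45.246.223) does not contain 171.45.247.222
  171.45.247.240/28 (171.45.247.240 - 171.45.247.255) does not contain 171.45.247.222
  171.45.246.192/26 (171.45.246.192 - 171.45.246.255) does not contain 171.45.247.222
  171.45.180.0/22 (171.45.180.0 - 171.45.183.255) does not contain 171.45.247.222
  171.44.240.0/20 (171.44.240.0 - 171.44.255.255) does not contain 171.45.247.222
  171.41.0.0/16 (171.41.0.0 - 171.41.255.255) does not contain 171.45.247.222
  171.36.0.0/15 (171.36.0.0 - 171.37.255.255) does not contain 171.45.247.222
Longest matching prefix is /12 -> next hop R3.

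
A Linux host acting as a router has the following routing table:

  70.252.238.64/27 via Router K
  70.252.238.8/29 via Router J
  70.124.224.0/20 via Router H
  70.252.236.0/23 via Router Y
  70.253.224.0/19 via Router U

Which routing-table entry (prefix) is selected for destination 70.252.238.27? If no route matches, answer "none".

none

70.252.238.27 is outside every listed prefix and there is no default route.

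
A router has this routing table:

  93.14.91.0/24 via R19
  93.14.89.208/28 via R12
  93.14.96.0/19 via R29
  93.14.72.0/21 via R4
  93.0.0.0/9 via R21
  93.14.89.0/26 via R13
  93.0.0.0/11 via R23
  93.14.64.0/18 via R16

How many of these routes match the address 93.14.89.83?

3

Prefixes containing 93.14.89.83:
  93.0.0.0/9 (93.0.0.0 - 93.127.255.255)
  93.0.0.0/11 (93.0.0.0 - 93.31.255.255)
  93.14.64.0/18 (93.14.64.0 - 93.14.127.255)
Total matching entries: 3.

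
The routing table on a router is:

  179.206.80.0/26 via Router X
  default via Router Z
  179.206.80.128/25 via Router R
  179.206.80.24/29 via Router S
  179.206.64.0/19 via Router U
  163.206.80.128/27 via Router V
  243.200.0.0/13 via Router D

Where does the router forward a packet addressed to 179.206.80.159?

Router R

Routes whose prefix contains 179.206.80.159:
  0.0.0.0/0 (default, matches everything) -> Router Z
  179.206.64.0/19 (179.206.64.0 - 179.206.95.255) -> Router U
  179.206.80.128/25 (179.206.80.128 - 179.206.80.255) -> Router R
More-specific entries that do NOT match:
  179.206.80.24/29 (179.206.80.24 - 179.206.80.31) does not contain 179.206.80.159
  163.206.80.128/27 (163.206.80.128 - 163.206.80.159) does not contain 179.206.80.159
  179.206.80.0/26 (179.206.80.0 - 179.206.80.63) does not contain 179.206.80.159
Longest matching prefix is /25 -> next hop Router R.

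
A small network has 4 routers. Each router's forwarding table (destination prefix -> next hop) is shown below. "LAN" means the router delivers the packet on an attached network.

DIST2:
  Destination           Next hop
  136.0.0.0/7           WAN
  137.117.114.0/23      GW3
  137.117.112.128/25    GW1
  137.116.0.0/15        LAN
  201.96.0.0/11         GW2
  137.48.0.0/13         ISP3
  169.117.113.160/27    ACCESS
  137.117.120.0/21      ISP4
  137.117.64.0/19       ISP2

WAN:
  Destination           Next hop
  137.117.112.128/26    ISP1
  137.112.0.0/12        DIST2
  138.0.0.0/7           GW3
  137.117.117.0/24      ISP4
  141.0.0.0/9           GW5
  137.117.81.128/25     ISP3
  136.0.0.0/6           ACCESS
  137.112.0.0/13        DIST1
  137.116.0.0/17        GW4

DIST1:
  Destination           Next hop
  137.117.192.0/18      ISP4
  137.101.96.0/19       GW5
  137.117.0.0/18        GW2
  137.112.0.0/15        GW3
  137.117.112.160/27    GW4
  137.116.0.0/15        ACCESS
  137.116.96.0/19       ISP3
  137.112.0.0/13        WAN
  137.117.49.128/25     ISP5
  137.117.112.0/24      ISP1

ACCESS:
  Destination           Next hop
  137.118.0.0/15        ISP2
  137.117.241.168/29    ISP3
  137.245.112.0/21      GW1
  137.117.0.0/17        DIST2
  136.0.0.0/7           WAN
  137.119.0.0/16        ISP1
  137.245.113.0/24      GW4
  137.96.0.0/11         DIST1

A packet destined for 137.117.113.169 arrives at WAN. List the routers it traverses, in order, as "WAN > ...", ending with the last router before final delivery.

At WAN: longest match for 137.117.113.169 is 137.112.0.0/13 -> DIST1
At DIST1: longest match for 137.117.113.169 is 137.116.0.0/15 -> ACCESS
At ACCESS: longest match for 137.117.113.169 is 137.117.0.0/17 -> DIST2
At DIST2: longest match for 137.117.113.169 is 137.116.0.0/15 -> LAN

WAN > DIST1 > ACCESS > DIST2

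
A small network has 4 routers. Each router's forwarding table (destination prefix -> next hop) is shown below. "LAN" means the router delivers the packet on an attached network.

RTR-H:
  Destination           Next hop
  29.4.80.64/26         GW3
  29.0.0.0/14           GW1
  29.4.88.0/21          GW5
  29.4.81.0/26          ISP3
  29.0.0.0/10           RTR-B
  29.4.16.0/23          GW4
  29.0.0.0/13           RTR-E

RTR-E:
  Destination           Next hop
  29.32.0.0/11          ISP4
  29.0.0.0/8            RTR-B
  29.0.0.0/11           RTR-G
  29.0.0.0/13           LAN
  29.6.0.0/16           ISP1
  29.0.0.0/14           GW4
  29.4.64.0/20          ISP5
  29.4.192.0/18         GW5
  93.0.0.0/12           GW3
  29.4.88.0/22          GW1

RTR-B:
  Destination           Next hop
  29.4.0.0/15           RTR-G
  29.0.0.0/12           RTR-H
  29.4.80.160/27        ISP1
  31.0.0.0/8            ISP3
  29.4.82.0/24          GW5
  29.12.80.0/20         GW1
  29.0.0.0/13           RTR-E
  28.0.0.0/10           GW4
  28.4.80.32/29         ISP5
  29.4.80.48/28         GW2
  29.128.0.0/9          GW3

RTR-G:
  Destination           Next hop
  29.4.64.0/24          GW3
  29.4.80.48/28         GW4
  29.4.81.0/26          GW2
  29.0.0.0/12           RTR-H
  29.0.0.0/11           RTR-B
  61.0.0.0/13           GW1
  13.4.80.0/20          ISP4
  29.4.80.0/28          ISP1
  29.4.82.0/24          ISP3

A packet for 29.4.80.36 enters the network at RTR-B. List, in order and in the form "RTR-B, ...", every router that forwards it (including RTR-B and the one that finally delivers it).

At RTR-B: longest match for 29.4.80.36 is 29.4.0.0/15 -> RTR-G
At RTR-G: longest match for 29.4.80.36 is 29.0.0.0/12 -> RTR-H
At RTR-H: longest match for 29.4.80.36 is 29.0.0.0/13 -> RTR-E
At RTR-E: longest match for 29.4.80.36 is 29.0.0.0/13 -> LAN

RTR-B, RTR-G, RTR-H, RTR-E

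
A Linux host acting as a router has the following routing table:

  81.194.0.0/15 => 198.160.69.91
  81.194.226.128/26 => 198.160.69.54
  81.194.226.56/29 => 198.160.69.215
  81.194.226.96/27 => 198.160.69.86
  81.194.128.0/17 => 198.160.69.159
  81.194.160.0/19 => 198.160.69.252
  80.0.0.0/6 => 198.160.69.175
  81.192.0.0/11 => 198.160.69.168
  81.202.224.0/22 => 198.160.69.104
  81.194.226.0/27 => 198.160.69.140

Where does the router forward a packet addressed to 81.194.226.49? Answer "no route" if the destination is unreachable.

198.160.69.159

Routes whose prefix contains 81.194.226.49:
  80.0.0.0/6 (80.0.0.0 - 83.255.255.255) -> 198.160.69.175
  81.192.0.0/11 (81.192.0.0 - 81.223.255.255) -> 198.160.69.168
  81.194.0.0/15 (81.194.0.0 - 81.195.255.255) -> 198.160.69.91
  81.194.128.0/17 (81.194.128.0 - 81.194.255.255) -> 198.160.69.159
More-specific entries that do NOT match:
  81.194.226.56/29 (81.194.226.56 - 81.194.226.63) does not contain 81.194.226.49
  81.194.226.96/27 (81.194.226.96 - 81.194.226.127) does not contain 81.194.226.49
  81.194.226.0/27 (81.194.226.0 - 81.194.226.31) does not contain 81.194.226.49
  81.194.226.128/26 (81.194.226.128 - 81.194.226.191) does not contain 81.194.226.49
  81.202.224.0/22 (81.202.224.0 - 81.202.227.255) does not contain 81.194.226.49
  81.194.160.0/19 (81.194.160.0 - 81.194.191.255) does not contain 81.194.226.49
Longest matching prefix is /17 -> next hop 198.160.69.159.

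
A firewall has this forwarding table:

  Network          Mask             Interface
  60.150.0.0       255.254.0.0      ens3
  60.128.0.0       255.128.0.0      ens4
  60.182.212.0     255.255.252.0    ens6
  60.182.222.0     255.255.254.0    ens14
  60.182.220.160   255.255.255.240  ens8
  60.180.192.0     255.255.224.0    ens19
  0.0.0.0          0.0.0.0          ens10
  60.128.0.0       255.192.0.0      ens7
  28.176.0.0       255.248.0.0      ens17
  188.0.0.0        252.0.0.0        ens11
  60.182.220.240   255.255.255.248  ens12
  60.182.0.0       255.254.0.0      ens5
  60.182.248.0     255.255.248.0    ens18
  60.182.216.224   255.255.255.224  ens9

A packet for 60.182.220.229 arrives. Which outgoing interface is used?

ens5

Routes whose prefix contains 60.182.220.229:
  0.0.0.0/0 (default, matches everything) -> ens10
  60.128.0.0/9 (60.128.0.0 - 60.255.255.255) -> ens4
  60.128.0.0/10 (60.128.0.0 - 60.191.255.255) -> ens7
  60.182.0.0/15 (60.182.0.0 - 60.183.255.255) -> ens5
More-specific entries that do NOT match:
  60.182.220.240/29 (60.182.220.240 - 60.182.220.247) does not contain 60.182.220.229
  60.182.220.160/28 (60.182.220.160 - 60.182.220.175) does not contain 60.182.220.229
  60.182.216.224/27 (60.182.216.224 - 60.182.216.255) does not contain 60.182.220.229
  60.182.222.0/23 (60.182.222.0 - 60.182.223.255) does not contain 60.182.220.229
  60.182.212.0/22 (60.182.212.0 - 60.182.215.255) does not contain 60.182.220.229
  60.182.248.0/21 (60.182.248.0 - 60.182.255.255) does not contain 60.182.220.229
  60.180.192.0/19 (60.180.192.0 - 60.180.223.255) does not contain 60.182.220.229
Longest matching prefix is /15 -> interface ens5.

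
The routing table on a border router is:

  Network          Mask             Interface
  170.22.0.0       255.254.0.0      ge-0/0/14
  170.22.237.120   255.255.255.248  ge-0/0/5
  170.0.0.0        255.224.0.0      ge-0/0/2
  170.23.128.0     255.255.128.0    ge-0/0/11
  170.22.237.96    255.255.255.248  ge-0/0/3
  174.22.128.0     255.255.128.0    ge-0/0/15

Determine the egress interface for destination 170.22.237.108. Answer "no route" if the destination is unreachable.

ge-0/0/14

Routes whose prefix contains 170.22.237.108:
  170.0.0.0/11 (170.0.0.0 - 170.31.255.255) -> ge-0/0/2
  170.22.0.0/15 (170.22.0.0 - 170.23.255.255) -> ge-0/0/14
More-specific entries that do NOT match:
  170.22.237.120/29 (170.22.237.120 - 170.22.237.127) does not contain 170.22.237.108
  170.22.237.96/29 (170.22.237.96 - 170.22.237.103) does not contain 170.22.237.108
  170.23.128.0/17 (170.23.128.0 - 170.23.255.255) does not contain 170.22.237.108
  174.22.128.0/17 (174.22.128.0 - 174.22.255.255) does not contain 170.22.237.108
Longest matching prefix is /15 -> interface ge-0/0/14.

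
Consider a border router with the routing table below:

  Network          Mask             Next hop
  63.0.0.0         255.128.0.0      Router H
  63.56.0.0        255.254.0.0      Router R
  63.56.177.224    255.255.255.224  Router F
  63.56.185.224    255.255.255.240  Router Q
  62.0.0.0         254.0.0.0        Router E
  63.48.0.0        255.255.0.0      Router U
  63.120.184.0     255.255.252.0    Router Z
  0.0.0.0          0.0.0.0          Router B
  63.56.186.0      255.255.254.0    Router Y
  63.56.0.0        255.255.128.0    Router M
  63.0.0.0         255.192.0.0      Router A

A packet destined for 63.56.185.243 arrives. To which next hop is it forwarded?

Router R

Routes whose prefix contains 63.56.185.243:
  0.0.0.0/0 (default, matches everything) -> Router B
  62.0.0.0/7 (62.0.0.0 - 63.255.255.255) -> Router E
  63.0.0.0/9 (63.0.0.0 - 63.127.255.255) -> Router H
  63.0.0.0/10 (63.0.0.0 - 63.63.255.255) -> Router A
  63.56.0.0/15 (63.56.0.0 - 63.57.255.255) -> Router R
More-specific entries that do NOT match:
  63.56.185.224/28 (63.56.185.224 - 63.56.185.239) does not contain 63.56.185.243
  63.56.177.224/27 (63.56.177.224 - 63.56.177.255) does not contain 63.56.185.243
  63.56.186.0/23 (63.56.186.0 - 63.56.187.255) does not contain 63.56.185.243
  63.120.184.0/22 (63.120.184.0 - 63.120.187.255) does not contain 63.56.185.243
  63.56.0.0/17 (63.56.0.0 - 63.56.127.255) does not contain 63.56.185.243
  63.48.0.0/16 (63.48.0.0 - 63.48.255.255) does not contain 63.56.185.243
Longest matching prefix is /15 -> next hop Router R.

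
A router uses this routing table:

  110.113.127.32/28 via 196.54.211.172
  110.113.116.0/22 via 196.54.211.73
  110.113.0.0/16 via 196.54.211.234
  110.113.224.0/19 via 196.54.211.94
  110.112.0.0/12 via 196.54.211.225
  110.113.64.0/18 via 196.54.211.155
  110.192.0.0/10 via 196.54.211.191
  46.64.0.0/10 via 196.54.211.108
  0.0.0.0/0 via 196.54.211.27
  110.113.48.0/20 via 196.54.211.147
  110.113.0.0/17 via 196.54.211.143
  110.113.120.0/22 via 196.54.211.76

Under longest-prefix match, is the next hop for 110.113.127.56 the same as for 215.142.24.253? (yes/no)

no

110.113.127.56: longest match 110.113.64.0/18 -> 196.54.211.155
215.142.24.253: longest match 0.0.0.0/0 -> 196.54.211.27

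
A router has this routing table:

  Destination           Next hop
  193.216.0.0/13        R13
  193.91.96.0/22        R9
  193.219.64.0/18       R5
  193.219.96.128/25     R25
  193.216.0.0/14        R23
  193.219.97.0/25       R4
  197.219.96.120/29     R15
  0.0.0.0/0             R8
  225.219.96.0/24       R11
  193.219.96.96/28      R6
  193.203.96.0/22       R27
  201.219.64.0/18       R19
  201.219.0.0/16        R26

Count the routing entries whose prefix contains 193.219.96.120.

4

Prefixes containing 193.219.96.120:
  0.0.0.0/0 (default, matches everything)
  193.216.0.0/13 (193.216.0.0 - 193.223.255.255)
  193.216.0.0/14 (193.216.0.0 - 193.219.255.255)
  193.219.64.0/18 (193.219.64.0 - 193.219.127.255)
Total matching entries: 4.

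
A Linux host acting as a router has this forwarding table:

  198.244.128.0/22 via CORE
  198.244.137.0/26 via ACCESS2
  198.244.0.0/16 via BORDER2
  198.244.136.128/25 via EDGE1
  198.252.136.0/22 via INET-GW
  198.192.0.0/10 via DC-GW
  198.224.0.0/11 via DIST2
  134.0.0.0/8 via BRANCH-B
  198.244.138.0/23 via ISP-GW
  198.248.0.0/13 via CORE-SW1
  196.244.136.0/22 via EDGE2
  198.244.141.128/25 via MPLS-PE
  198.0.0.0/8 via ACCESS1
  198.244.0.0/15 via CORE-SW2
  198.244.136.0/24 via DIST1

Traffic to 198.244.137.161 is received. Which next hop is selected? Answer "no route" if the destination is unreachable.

Routes whose prefix contains 198.244.137.161:
  198.0.0.0/8 (198.0.0.0 - 198.255.255.255) -> ACCESS1
  198.192.0.0/10 (198.192.0.0 - 198.255.255.255) -> DC-GW
  198.224.0.0/11 (198.224.0.0 - 198.255.255.255) -> DIST2
  198.244.0.0/15 (198.244.0.0 - 198.245.255.255) -> CORE-SW2
  198.244.0.0/16 (198.244.0.0 - 198.244.255.255) -> BORDER2
More-specific entries that do NOT match:
  198.244.137.0/26 (198.244.137.0 - 198.244.137.63) does not contain 198.244.137.161
  198.244.136.128/25 (198.244.136.128 - 198.244.136.255) does not contain 198.244.137.161
  198.244.141.128/25 (198.244.141.128 - 198.244.141.255) does not contain 198.244.137.161
  198.244.136.0/24 (198.244.136.0 - 198.244.136.255) does not contain 198.244.137.161
  198.244.138.0/23 (198.244.138.0 - 198.244.139.255) does not contain 198.244.137.161
  198.244.128.0/22 (198.244.128.0 - 198.244.131.255) does not contain 198.244.137.161
  198.252.136.0/22 (198.252.136.0 - 198.252.139.255) does not contain 198.244.137.161
  196.244.136.0/22 (196.244.136.0 - 196.244.139.255) does not contain 198.244.137.161
Longest matching prefix is /16 -> next hop BORDER2.

BORDER2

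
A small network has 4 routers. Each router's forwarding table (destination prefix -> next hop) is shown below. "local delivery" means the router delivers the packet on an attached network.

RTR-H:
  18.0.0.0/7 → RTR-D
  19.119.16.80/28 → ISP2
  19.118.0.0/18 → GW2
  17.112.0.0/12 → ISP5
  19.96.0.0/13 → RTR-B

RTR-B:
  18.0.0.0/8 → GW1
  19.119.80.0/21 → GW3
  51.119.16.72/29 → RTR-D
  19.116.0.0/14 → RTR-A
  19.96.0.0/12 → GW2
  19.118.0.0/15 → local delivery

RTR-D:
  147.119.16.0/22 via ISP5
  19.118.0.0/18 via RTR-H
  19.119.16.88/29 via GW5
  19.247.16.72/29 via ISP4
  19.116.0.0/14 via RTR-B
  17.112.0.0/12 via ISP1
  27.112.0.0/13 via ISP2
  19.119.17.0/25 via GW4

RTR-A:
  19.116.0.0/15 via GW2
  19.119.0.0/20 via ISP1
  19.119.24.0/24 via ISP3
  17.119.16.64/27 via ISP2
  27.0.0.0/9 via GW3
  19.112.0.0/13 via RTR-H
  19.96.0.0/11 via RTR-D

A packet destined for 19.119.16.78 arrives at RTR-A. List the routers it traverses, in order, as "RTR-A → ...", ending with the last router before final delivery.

At RTR-A: longest match for 19.119.16.78 is 19.112.0.0/13 -> RTR-H
At RTR-H: longest match for 19.119.16.78 is 18.0.0.0/7 -> RTR-D
At RTR-D: longest match for 19.119.16.78 is 19.116.0.0/14 -> RTR-B
At RTR-B: longest match for 19.119.16.78 is 19.118.0.0/15 -> local delivery

RTR-A → RTR-H → RTR-D → RTR-B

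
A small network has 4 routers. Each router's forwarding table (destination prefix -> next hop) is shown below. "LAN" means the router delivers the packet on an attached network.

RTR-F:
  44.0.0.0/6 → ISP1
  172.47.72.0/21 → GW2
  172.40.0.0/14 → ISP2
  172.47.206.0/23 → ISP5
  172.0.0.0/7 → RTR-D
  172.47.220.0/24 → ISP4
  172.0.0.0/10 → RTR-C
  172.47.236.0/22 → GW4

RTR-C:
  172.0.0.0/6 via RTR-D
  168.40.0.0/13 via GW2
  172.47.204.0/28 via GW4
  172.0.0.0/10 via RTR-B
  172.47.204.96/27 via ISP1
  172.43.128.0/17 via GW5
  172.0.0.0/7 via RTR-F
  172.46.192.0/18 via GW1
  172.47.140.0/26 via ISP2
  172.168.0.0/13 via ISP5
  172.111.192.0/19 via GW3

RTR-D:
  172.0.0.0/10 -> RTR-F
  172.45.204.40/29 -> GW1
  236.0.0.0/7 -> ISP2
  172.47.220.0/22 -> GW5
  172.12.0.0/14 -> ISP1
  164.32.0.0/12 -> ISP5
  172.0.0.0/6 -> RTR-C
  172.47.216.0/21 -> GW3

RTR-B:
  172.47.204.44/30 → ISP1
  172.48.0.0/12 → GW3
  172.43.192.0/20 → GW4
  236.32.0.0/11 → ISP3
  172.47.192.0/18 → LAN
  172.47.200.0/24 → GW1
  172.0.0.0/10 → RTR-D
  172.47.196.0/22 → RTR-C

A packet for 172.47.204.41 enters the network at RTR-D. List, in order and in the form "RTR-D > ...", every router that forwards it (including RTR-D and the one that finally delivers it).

RTR-D > RTR-F > RTR-C > RTR-B

At RTR-D: longest match for 172.47.204.41 is 172.0.0.0/10 -> RTR-F
At RTR-F: longest match for 172.47.204.41 is 172.0.0.0/10 -> RTR-C
At RTR-C: longest match for 172.47.204.41 is 172.0.0.0/10 -> RTR-B
At RTR-B: longest match for 172.47.204.41 is 172.47.192.0/18 -> LAN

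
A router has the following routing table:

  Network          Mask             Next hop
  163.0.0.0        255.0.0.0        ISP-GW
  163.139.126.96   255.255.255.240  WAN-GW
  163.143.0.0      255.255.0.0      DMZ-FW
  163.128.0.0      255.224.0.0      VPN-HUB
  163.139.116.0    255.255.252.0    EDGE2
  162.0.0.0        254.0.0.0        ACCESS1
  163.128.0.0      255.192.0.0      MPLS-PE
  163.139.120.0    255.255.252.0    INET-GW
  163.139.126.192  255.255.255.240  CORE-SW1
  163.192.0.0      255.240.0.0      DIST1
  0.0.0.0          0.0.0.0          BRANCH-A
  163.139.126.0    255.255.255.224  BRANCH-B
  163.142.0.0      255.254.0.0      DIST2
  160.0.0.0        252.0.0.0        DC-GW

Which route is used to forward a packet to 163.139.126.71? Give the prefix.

Entries matching 163.139.126.71:
  0.0.0.0/0 (default, matches everything)
  160.0.0.0/6 (160.0.0.0 - 163.255.255.255)
  162.0.0.0/7 (162.0.0.0 - 163.255.255.255)
  163.0.0.0/8 (163.0.0.0 - 163.255.255.255)
  163.128.0.0/10 (163.128.0.0 - 163.191.255.255)
  163.128.0.0/11 (163.128.0.0 - 163.159.255.255)
Most specific is 163.128.0.0/11.

163.128.0.0/11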